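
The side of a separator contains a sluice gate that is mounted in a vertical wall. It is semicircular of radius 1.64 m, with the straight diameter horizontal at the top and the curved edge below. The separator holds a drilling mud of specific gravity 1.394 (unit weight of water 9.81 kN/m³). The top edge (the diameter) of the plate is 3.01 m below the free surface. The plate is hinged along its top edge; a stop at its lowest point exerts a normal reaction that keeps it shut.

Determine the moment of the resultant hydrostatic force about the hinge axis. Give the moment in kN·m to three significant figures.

M ≈ 160 kN·m

γ = 1.394 × 9.81 = 13.67514 kN/m³.
The centroid of a semicircle lies 4r/(3π) = 0.696038 m from the diameter, here below the top edge, so the centroid depth is h_c = 3.01 + 0.696038 = 3.70604 m.
A = πr²/2 = π × 1.64²/2 = 4.22481 m².
Resultant F = γ·h_c·A = 13.67514 × 3.70604 × 4.22481 = 214.116 kN.
I_c = (π/8 − 8/(9π))·r⁴ = 0.109757 × 1.64⁴ = 0.793976 m⁴.
Centre of pressure: y_p = y_c + I_c/(y_c·A) = 3.70604 + 0.793976/(3.70604 × 4.22481) = 3.70604 + 0.0507096 = 3.75675 m along the plane.
The resultant acts 0.696038 + 0.0507096 = 0.746748 m (along the plate) below the hinge at the top edge, so the moment about the hinge is M = F × 0.746748 = 214.116 × 0.746748 = 159.891 kN·m.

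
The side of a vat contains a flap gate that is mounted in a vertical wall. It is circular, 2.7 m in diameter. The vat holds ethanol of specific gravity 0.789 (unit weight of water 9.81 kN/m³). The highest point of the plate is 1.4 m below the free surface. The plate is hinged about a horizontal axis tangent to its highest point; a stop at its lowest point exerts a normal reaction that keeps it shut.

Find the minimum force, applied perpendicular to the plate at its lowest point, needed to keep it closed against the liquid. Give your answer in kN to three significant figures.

γ = 0.789 × 9.81 = 7.74009 kN/m³.
The centroid is at the centre, 1.35 m below the top of the plate, so the centroid depth is h_c = 1.4 + 1.35 = 2.75 m.
A = π(1.35)² = 5.72555 m².
Resultant F = γ·h_c·A = 7.74009 × 2.75 × 5.72555 = 121.87 kN.
I_c = πr⁴/4 = π × 1.35⁴/4 = 2.6087 m⁴.
Centre of pressure: y_p = y_c + I_c/(y_c·A) = 2.75 + 2.6087/(2.75 × 5.72555) = 2.75 + 0.165682 = 2.91568 m along the plane.
The resultant acts 1.35 + 0.165682 = 1.51568 m (along the plate) below the hinge at the top edge, so the moment about the hinge is M = F × 1.51568 = 121.87 × 1.51568 = 184.716 kN·m.
A normal force at the bottom, 2.7 m from the hinge, must supply this moment: P = 184.716/2.7 = 68.4133 kN.

P ≈ 68.4 kN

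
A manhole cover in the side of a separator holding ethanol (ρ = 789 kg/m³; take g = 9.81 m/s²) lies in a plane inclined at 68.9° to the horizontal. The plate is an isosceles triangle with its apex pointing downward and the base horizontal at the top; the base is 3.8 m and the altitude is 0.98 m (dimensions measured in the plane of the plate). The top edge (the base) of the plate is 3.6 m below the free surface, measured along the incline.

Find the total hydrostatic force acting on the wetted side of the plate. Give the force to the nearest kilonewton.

F ≈ 53 kN

γ = ρg = 789 × 9.81 / 1000 = 7.74009 kN/m³.
Let θ = 68.9° be the plate's angle to the horizontal; measure y along the incline from where the plane meets the free surface. Vertical depth h = y·sinθ with sinθ = 0.932954.
With the apex down, the centroid sits h/3 = 0.98/3 = 0.326667 m below the base (the top edge), so y_c = 3.6 + 0.326667 = 3.92667 m and h_c = 3.92667 × 0.932954 = 3.6634 m.
A = ½ × 3.8 × 0.98 = 1.862 m².
Resultant F = γ·h_c·A = 7.74009 × 3.6634 × 1.862 = 52.7971 kN.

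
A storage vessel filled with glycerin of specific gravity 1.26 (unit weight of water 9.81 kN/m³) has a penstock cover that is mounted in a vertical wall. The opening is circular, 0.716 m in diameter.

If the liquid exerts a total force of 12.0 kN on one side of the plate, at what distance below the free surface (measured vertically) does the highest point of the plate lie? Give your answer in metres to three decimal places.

γ = 1.26 × 9.81 = 12.3606 kN/m³.
A = π(0.358)² = 0.402639 m².
From F = γ·h_c·A, the centroid depth is h_c = 12.0/(12.3606 × 0.402639) = 2.41116 m.
The centroid is at the centre, 0.358 m below the top of the plate, so the highest point sits at h_top = 2.41116 − 0.358 = 2.05316 m below the surface.

d_top ≈ 2.053 m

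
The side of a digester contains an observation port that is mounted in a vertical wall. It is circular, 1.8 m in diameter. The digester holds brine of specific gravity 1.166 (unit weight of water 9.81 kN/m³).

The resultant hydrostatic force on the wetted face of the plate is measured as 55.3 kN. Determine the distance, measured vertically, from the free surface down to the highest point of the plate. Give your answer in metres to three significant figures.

γ = 1.166 × 9.81 = 11.43846 kN/m³.
A = π(0.9)² = 2.54469 m².
From F = γ·h_c·A, the centroid depth is h_c = 55.3/(11.43846 × 2.54469) = 1.89986 m.
The centroid is at the centre, 0.9 m below the top of the plate, so the highest point sits at h_top = 1.89986 − 0.9 = 0.99986 m below the surface.

d_top ≈ 1.00 m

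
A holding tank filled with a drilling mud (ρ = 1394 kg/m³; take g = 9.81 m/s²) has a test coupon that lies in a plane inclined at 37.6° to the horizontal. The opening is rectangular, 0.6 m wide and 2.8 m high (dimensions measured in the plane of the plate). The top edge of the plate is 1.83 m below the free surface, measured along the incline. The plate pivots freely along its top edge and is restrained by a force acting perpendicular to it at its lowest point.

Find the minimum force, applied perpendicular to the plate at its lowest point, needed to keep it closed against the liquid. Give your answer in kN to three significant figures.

P ≈ 25.9 kN

γ = ρg = 1394 × 9.81 / 1000 = 13.67514 kN/m³.
Let θ = 37.6° be the plate's angle to the horizontal; measure y along the incline from where the plane meets the free surface. Vertical depth h = y·sinθ with sinθ = 0.610145.
The centroid lies 2.8/2 = 1.4 m below the top edge, so y_c = 1.83 + 1.4 = 3.23 m and h_c = 3.23 × 0.610145 = 1.97077 m.
A = 0.6 × 2.8 = 1.68 m².
Resultant F = γ·h_c·A = 13.67514 × 1.97077 × 1.68 = 45.2769 kN.
I_c = b·h³/12 = 0.6 × 2.8³/12 = 1.0976 m⁴.
Centre of pressure: y_p = y_c + I_c/(y_c·A) = 3.23 + 1.0976/(3.23 × 1.68) = 3.23 + 0.20227 = 3.43227 m along the plane.
The resultant acts 1.4 + 0.20227 = 1.60227 m (along the plate) below the hinge at the top edge, so the moment about the hinge is M = F × 1.60227 = 45.2769 × 1.60227 = 72.5458 kN·m.
A normal force at the bottom, 2.8 m from the hinge, must supply this moment: P = 72.5458/2.8 = 25.9092 kN.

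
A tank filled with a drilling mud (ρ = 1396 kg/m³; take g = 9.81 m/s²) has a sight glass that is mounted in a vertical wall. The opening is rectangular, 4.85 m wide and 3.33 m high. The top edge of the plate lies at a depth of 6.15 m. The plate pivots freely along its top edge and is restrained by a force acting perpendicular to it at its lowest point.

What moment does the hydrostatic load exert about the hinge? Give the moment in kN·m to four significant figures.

M ≈ 3082 kN·m

γ = ρg = 1396 × 9.81 / 1000 = 13.69476 kN/m³.
The centroid lies 3.33/2 = 1.665 m below the top edge, so the centroid depth is h_c = 6.15 + 1.665 = 7.815 m.
A = 4.85 × 3.33 = 16.1505 m².
Resultant F = γ·h_c·A = 13.69476 × 7.815 × 16.1505 = 1728.5 kN.
I_c = b·h³/12 = 4.85 × 3.33³/12 = 14.9243 m⁴.
Centre of pressure: y_p = y_c + I_c/(y_c·A) = 7.815 + 14.9243/(7.815 × 16.1505) = 7.815 + 0.118244 = 7.93324 m along the plane.
The resultant acts 1.665 + 0.118244 = 1.78324 m (along the plate) below the hinge at the top edge, so the moment about the hinge is M = F × 1.78324 = 1728.5 × 1.78324 = 3082.33 kN·m.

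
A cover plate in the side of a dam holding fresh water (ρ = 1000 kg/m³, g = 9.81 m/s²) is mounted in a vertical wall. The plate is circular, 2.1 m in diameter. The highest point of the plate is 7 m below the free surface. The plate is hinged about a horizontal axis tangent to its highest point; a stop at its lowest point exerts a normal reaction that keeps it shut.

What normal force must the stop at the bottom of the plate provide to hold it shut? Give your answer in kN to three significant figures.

P ≈ 141 kN

γ = ρg = 1000 × 9.81 = 9810 N/m³ = 9.81 kN/m³.
The centroid is at the centre, 1.05 m below the top of the plate, so the centroid depth is h_c = 7 + 1.05 = 8.05 m.
A = π(1.05)² = 3.46361 m².
Resultant F = γ·h_c·A = 9.81 × 8.05 × 3.46361 = 273.523 kN.
I_c = πr⁴/4 = π × 1.05⁴/4 = 0.954656 m⁴.
Centre of pressure: y_p = y_c + I_c/(y_c·A) = 8.05 + 0.954656/(8.05 × 3.46361) = 8.05 + 0.0342391 = 8.08424 m along the plane.
The resultant acts 1.05 + 0.0342391 = 1.08424 m (along the plate) below the hinge at the top edge, so the moment about the hinge is M = F × 1.08424 = 273.523 × 1.08424 = 296.565 kN·m.
A normal force at the bottom, 2.1 m from the hinge, must supply this moment: P = 296.565/2.1 = 141.221 kN.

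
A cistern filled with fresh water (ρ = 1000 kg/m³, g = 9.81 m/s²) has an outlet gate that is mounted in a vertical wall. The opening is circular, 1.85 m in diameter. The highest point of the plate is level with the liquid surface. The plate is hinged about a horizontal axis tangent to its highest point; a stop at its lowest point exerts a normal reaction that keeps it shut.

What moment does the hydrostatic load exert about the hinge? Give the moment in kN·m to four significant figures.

γ = ρg = 1000 × 9.81 = 9810 N/m³ = 9.81 kN/m³.
The centroid is at the centre, 0.925 m below the top of the plate, so the centroid depth is h_c = 0.925 m.
A = π(0.925)² = 2.68803 m².
Resultant F = γ·h_c·A = 9.81 × 0.925 × 2.68803 = 24.3919 kN.
I_c = πr⁴/4 = π × 0.925⁴/4 = 0.574985 m⁴.
Centre of pressure: y_p = y_c + I_c/(y_c·A) = 0.925 + 0.574985/(0.925 × 2.68803) = 0.925 + 0.231249 = 1.15625 m along the plane.
The resultant acts 0.925 + 0.231249 = 1.15625 m (along the plate) below the hinge at the top edge, so the moment about the hinge is M = F × 1.15625 = 24.3919 × 1.15625 = 28.2031 kN·m.

M ≈ 28.20 kN·m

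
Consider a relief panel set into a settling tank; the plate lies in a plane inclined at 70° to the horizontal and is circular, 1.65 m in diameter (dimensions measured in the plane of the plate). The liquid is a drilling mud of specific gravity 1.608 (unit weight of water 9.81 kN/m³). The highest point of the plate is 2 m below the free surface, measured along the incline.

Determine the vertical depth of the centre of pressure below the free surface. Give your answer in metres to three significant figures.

h_p = 2.71 m

γ = 1.608 × 9.81 = 15.77448 kN/m³.
Let θ = 70° be the plate's angle to the horizontal; measure y along the incline from where the plane meets the free surface. Vertical depth h = y·sinθ with sinθ = 0.939693.
The centroid is at the centre, 0.825 m below the top of the plate, so y_c = 2 + 0.825 = 2.825 m and h_c = 2.825 × 0.939693 = 2.65463 m.
A = π(0.825)² = 2.13825 m².
Resultant F = γ·h_c·A = 15.77448 × 2.65463 × 2.13825 = 89.5401 kN.
I_c = πr⁴/4 = π × 0.825⁴/4 = 0.363836 m⁴.
Centre of pressure: y_p = y_c + I_c/(y_c·A) = 2.825 + 0.363836/(2.825 × 2.13825) = 2.825 + 0.0602322 = 2.88523 m along the plane.
Vertically, h_p = y_p·sinθ = 2.88523 × 0.939693 = 2.71123 m.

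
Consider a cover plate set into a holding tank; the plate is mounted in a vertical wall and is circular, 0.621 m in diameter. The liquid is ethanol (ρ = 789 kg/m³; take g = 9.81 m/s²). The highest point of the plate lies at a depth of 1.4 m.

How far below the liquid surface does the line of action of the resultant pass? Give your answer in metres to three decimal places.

h_p = 1.725 m

γ = ρg = 789 × 9.81 / 1000 = 7.74009 kN/m³.
The centroid is at the centre, 0.3105 m below the top of the plate, so the centroid depth is h_c = 1.4 + 0.3105 = 1.7105 m.
A = π(0.3105)² = 0.302882 m².
Resultant F = γ·h_c·A = 7.74009 × 1.7105 × 0.302882 = 4.00998 kN.
I_c = πr⁴/4 = π × 0.3105⁴/4 = 0.00730023 m⁴.
Centre of pressure: y_p = y_c + I_c/(y_c·A) = 1.7105 + 0.00730023/(1.7105 × 0.302882) = 1.7105 + 0.0140909 = 1.72459 m along the plane.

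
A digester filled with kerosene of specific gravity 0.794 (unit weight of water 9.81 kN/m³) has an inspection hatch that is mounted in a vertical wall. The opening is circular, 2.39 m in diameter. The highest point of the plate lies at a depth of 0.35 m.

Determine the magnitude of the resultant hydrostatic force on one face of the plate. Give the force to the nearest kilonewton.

F ≈ 54 kN

γ = 0.794 × 9.81 = 7.78914 kN/m³.
The centroid is at the centre, 1.195 m below the top of the plate, so the centroid depth is h_c = 0.35 + 1.195 = 1.545 m.
A = π(1.195)² = 4.48627 m².
Resultant F = γ·h_c·A = 7.78914 × 1.545 × 4.48627 = 53.9888 kN.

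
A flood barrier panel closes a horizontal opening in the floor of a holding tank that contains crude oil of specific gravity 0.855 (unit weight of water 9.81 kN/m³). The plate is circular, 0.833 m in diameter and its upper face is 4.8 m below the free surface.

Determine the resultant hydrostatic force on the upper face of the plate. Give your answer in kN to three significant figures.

γ = 0.855 × 9.81 = 8.38755 kN/m³.
The plate is horizontal, so pressure is uniform at p = γ·h = 8.38755 × 4.8 = 40.2602 kN/m².
A = π(0.4165)² = 0.544979 m².
F = p·A = 40.2602 × 0.544979 = 21.941 kN.

F ≈ 21.9 kN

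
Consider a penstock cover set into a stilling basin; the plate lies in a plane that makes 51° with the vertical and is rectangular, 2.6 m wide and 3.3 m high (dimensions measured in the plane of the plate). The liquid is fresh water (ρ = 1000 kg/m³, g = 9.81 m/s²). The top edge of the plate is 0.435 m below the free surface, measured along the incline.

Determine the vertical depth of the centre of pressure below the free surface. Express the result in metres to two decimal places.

h_p = 1.59 m

γ = ρg = 1000 × 9.81 = 9810 N/m³ = 9.81 kN/m³.
The plate makes 51° with the vertical, i.e. θ = 90° − 51° = 39° to the horizontal. Measuring y along the incline from the free-surface line, vertical depth h = y·sinθ with sinθ = 0.629320.
The centroid lies 3.3/2 = 1.65 m below the top edge, so y_c = 0.435 + 1.65 = 2.085 m and h_c = 2.085 × 0.629320 = 1.31213 m.
A = 2.6 × 3.3 = 8.58 m².
Resultant F = γ·h_c·A = 9.81 × 1.31213 × 8.58 = 110.442 kN.
I_c = b·h³/12 = 2.6 × 3.3³/12 = 7.78635 m⁴.
Centre of pressure: y_p = y_c + I_c/(y_c·A) = 2.085 + 7.78635/(2.085 × 8.58) = 2.085 + 0.435252 = 2.52025 m along the plane.
Vertically, h_p = y_p·sinθ = 2.52025 × 0.629320 = 1.58604 m.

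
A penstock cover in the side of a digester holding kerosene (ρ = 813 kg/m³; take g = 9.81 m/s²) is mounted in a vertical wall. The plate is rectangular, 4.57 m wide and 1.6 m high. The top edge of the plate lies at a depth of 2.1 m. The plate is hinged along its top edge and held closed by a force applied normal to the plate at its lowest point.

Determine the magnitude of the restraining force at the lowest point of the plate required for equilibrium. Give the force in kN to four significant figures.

P ≈ 92.34 kN

γ = ρg = 813 × 9.81 / 1000 = 7.97553 kN/m³.
The centroid lies 1.6/2 = 0.8 m below the top edge, so the centroid depth is h_c = 2.1 + 0.8 = 2.9 m.
A = 4.57 × 1.6 = 7.312 m².
Resultant F = γ·h_c·A = 7.97553 × 2.9 × 7.312 = 169.12 kN.
I_c = b·h³/12 = 4.57 × 1.6³/12 = 1.55989 m⁴.
Centre of pressure: y_p = y_c + I_c/(y_c·A) = 2.9 + 1.55989/(2.9 × 7.312) = 2.9 + 0.0735631 = 2.97356 m along the plane.
The resultant acts 0.8 + 0.0735631 = 0.873563 m (along the plate) below the hinge at the top edge, so the moment about the hinge is M = F × 0.873563 = 169.12 × 0.873563 = 147.737 kN·m.
A normal force at the bottom, 1.6 m from the hinge, must supply this moment: P = 147.737/1.6 = 92.3356 kN.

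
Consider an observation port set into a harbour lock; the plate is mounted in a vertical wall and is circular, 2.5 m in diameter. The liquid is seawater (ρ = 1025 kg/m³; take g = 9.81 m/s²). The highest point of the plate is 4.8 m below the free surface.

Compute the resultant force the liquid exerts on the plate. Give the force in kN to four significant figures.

F ≈ 298.6 kN

γ = ρg = 1025 × 9.81 / 1000 = 10.05525 kN/m³.
The centroid is at the centre, 1.25 m below the top of the plate, so the centroid depth is h_c = 4.8 + 1.25 = 6.05 m.
A = π(1.25)² = 4.90874 m².
Resultant F = γ·h_c·A = 10.05525 × 6.05 × 4.90874 = 298.62 kN.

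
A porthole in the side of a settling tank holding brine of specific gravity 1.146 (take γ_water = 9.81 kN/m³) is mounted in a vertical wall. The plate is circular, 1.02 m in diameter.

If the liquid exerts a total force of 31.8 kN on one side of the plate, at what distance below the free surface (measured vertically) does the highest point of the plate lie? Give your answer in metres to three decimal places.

d_top ≈ 2.952 m

γ = 1.146 × 9.81 = 11.24226 kN/m³.
A = π(0.51)² = 0.817128 m².
From F = γ·h_c·A, the centroid depth is h_c = 31.8/(11.24226 × 0.817128) = 3.46165 m.
The centroid is at the centre, 0.51 m below the top of the plate, so the highest point sits at h_top = 3.46165 − 0.51 = 2.95165 m below the surface.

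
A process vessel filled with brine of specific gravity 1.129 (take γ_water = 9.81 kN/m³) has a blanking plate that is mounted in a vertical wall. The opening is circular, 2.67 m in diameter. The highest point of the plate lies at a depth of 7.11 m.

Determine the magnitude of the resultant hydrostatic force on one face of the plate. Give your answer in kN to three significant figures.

γ = 1.129 × 9.81 = 11.07549 kN/m³.
The centroid is at the centre, 1.335 m below the top of the plate, so the centroid depth is h_c = 7.11 + 1.335 = 8.445 m.
A = π(1.335)² = 5.59902 m².
Resultant F = γ·h_c·A = 11.07549 × 8.445 × 5.59902 = 523.69 kN.

F ≈ 524 kN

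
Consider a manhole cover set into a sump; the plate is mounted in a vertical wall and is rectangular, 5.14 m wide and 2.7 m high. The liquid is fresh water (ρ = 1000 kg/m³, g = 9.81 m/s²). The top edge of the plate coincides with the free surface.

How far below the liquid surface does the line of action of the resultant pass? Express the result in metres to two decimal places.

γ = ρg = 1000 × 9.81 = 9810 N/m³ = 9.81 kN/m³.
The centroid lies 2.7/2 = 1.35 m below the top edge, so the centroid depth is h_c = 1.35 m.
A = 5.14 × 2.7 = 13.878 m².
Resultant F = γ·h_c·A = 9.81 × 1.35 × 13.878 = 183.793 kN.
I_c = b·h³/12 = 5.14 × 2.7³/12 = 8.43089 m⁴.
Centre of pressure: y_p = y_c + I_c/(y_c·A) = 1.35 + 8.43089/(1.35 × 13.878) = 1.35 + 0.45 = 1.8 m along the plane.

h_p = 1.80 m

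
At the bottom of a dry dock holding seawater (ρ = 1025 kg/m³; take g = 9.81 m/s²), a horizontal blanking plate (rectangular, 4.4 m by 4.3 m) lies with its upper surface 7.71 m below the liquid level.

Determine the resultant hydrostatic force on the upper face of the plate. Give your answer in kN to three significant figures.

γ = ρg = 1025 × 9.81 / 1000 = 10.05525 kN/m³.
The plate is horizontal, so pressure is uniform at p = γ·h = 10.05525 × 7.71 = 77.526 kN/m².
A = 4.4 × 4.3 = 18.92 m².
F = p·A = 77.526 × 18.92 = 1466.79 kN.

F ≈ 1470 kN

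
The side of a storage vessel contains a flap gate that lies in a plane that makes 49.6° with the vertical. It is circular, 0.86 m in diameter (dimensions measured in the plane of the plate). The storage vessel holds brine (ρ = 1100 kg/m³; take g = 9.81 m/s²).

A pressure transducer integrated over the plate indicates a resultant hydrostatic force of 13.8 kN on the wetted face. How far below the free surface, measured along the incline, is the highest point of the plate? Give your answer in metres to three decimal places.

γ = ρg = 1100 × 9.81 / 1000 = 10.791 kN/m³.
A = π(0.43)² = 0.58088 m².
From F = γ·h_c·A, the centroid depth is h_c = 13.8/(10.791 × 0.58088) = 2.20156 m.
The plate makes 49.6° with the vertical, i.e. θ = 90° − 49.6° = 40.4° to the horizontal. Measuring y along the incline from the free-surface line, vertical depth h = y·sinθ with sinθ = 0.648120.
Along the incline, y_c = h_c/sinθ = 2.20156/0.648120 = 3.39684 m.
The centroid is at the centre, 0.43 m below the top of the plate, so the highest point sits at y_top = 3.39684 − 0.43 = 2.96684 m along the incline.

y_top ≈ 2.967 m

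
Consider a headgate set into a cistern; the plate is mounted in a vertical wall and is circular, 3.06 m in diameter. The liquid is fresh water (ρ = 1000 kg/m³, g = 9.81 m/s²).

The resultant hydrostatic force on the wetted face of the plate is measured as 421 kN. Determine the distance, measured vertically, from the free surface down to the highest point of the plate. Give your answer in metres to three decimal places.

d_top ≈ 4.306 m

γ = ρg = 1000 × 9.81 = 9810 N/m³ = 9.81 kN/m³.
A = π(1.53)² = 7.35415 m².
From F = γ·h_c·A, the centroid depth is h_c = 421/(9.81 × 7.35415) = 5.83553 m.
The centroid is at the centre, 1.53 m below the top of the plate, so the highest point sits at h_top = 5.83553 − 1.53 = 4.30553 m below the surface.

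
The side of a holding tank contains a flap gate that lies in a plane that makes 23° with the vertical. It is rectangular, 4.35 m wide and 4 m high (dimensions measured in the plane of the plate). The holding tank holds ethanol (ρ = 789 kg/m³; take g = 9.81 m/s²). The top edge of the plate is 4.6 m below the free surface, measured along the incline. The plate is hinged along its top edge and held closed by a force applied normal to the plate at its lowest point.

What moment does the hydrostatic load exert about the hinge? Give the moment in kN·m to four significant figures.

M ≈ 1802 kN·m

γ = ρg = 789 × 9.81 / 1000 = 7.74009 kN/m³.
The plate makes 23° with the vertical, i.e. θ = 90° − 23° = 67° to the horizontal. Measuring y along the incline from the free-surface line, vertical depth h = y·sinθ with sinθ = 0.920505.
The centroid lies 4/2 = 2 m below the top edge, so y_c = 4.6 + 2 = 6.6 m and h_c = 6.6 × 0.920505 = 6.07533 m.
A = 4.35 × 4 = 17.4 m².
Resultant F = γ·h_c·A = 7.74009 × 6.07533 × 17.4 = 818.211 kN.
I_c = b·h³/12 = 4.35 × 4³/12 = 23.2 m⁴.
Centre of pressure: y_p = y_c + I_c/(y_c·A) = 6.6 + 23.2/(6.6 × 17.4) = 6.6 + 0.20202 = 6.80202 m along the plane.
The resultant acts 2 + 0.20202 = 2.20202 m (along the plate) below the hinge at the top edge, so the moment about the hinge is M = F × 2.20202 = 818.211 × 2.20202 = 1801.72 kN·m.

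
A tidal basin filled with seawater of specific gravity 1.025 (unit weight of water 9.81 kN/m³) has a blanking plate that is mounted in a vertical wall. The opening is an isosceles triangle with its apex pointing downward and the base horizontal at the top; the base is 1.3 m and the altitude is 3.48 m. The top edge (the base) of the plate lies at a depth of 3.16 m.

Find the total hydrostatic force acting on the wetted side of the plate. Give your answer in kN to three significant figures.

γ = 1.025 × 9.81 = 10.05525 kN/m³.
With the apex down, the centroid sits h/3 = 3.48/3 = 1.16 m below the base (the top edge), so the centroid depth is h_c = 3.16 + 1.16 = 4.32 m.
A = ½ × 1.3 × 3.48 = 2.262 m².
Resultant F = γ·h_c·A = 10.05525 × 4.32 × 2.262 = 98.2583 kN.

F ≈ 98.3 kN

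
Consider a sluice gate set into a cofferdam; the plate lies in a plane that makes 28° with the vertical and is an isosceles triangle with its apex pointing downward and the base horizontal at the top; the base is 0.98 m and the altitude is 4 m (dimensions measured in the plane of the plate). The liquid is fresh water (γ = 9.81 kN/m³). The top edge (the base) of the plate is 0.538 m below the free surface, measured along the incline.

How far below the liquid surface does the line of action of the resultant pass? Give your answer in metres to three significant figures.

h_p = 2.07 m

γ = 9.81 kN/m³.
The plate makes 28° with the vertical, i.e. θ = 90° − 28° = 62° to the horizontal. Measuring y along the incline from the free-surface line, vertical depth h = y·sinθ with sinθ = 0.882948.
With the apex down, the centroid sits h/3 = 4/3 = 1.33333 m below the base (the top edge), so y_c = 0.538 + 1.33333 = 1.87133 m and h_c = 1.87133 × 0.882948 = 1.65229 m.
A = ½ × 0.98 × 4 = 1.96 m².
Resultant F = γ·h_c·A = 9.81 × 1.65229 × 1.96 = 31.7696 kN.
I_c = b·h³/36 = 0.98 × 4³/36 = 1.74222 m⁴.
Centre of pressure: y_p = y_c + I_c/(y_c·A) = 1.87133 + 1.74222/(1.87133 × 1.96) = 1.87133 + 0.475003 = 2.34633 m along the plane.
Vertically, h_p = y_p·sinθ = 2.34633 × 0.882948 = 2.07169 m.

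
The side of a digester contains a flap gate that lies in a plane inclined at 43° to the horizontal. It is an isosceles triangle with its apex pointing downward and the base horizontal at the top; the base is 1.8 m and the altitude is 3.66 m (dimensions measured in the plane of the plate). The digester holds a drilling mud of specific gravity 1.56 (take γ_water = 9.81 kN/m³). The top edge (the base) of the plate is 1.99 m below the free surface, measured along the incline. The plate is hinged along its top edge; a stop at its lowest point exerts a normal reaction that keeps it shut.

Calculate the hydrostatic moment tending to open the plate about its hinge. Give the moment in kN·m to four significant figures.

M ≈ 160.2 kN·m

γ = 1.56 × 9.81 = 15.3036 kN/m³.
Let θ = 43° be the plate's angle to the horizontal; measure y along the incline from where the plane meets the free surface. Vertical depth h = y·sinθ with sinθ = 0.681998.
With the apex down, the centroid sits h/3 = 3.66/3 = 1.22 m below the base (the top edge), so y_c = 1.99 + 1.22 = 3.21 m and h_c = 3.21 × 0.681998 = 2.18921 m.
A = ½ × 1.8 × 3.66 = 3.294 m².
Resultant F = γ·h_c·A = 15.3036 × 2.18921 × 3.294 = 110.358 kN.
I_c = b·h³/36 = 1.8 × 3.66³/36 = 2.45139 m⁴.
Centre of pressure: y_p = y_c + I_c/(y_c·A) = 3.21 + 2.45139/(3.21 × 3.294) = 3.21 + 0.231838 = 3.44184 m along the plane.
The resultant acts 1.22 + 0.231838 = 1.45184 m (along the plate) below the hinge at the top edge, so the moment about the hinge is M = F × 1.45184 = 110.358 × 1.45184 = 160.222 kN·m.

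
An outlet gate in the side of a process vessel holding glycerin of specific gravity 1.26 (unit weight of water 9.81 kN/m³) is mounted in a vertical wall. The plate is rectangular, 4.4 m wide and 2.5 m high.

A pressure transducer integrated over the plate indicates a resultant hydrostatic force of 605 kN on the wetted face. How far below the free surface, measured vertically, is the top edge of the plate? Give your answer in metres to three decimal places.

γ = 1.26 × 9.81 = 12.3606 kN/m³.
A = 4.4 × 2.5 = 11 m².
From F = γ·h_c·A, the centroid depth is h_c = 605/(12.3606 × 11) = 4.44962 m.
The centroid lies 2.5/2 = 1.25 m below the top edge, so the top edge sits at h_top = 4.44962 − 1.25 = 3.19962 m below the surface.

d_top ≈ 3.200 m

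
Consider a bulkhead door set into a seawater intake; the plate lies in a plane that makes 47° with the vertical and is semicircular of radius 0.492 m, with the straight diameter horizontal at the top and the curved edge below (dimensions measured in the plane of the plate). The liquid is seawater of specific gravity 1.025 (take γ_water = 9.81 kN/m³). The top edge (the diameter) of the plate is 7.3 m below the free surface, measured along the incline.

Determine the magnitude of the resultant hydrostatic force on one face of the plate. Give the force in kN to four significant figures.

γ = 1.025 × 9.81 = 10.05525 kN/m³.
The plate makes 47° with the vertical, i.e. θ = 90° − 47° = 43° to the horizontal. Measuring y along the incline from the free-surface line, vertical depth h = y·sinθ with sinθ = 0.681998.
The centroid of a semicircle lies 4r/(3π) = 0.208811 m from the diameter, here below the top edge, so y_c = 7.3 + 0.208811 = 7.50881 m and h_c = 7.50881 × 0.681998 = 5.12099 m.
A = πr²/2 = π × 0.492²/2 = 0.380233 m².
Resultant F = γ·h_c·A = 10.05525 × 5.12099 × 0.380233 = 19.5793 kN.

F ≈ 19.58 kN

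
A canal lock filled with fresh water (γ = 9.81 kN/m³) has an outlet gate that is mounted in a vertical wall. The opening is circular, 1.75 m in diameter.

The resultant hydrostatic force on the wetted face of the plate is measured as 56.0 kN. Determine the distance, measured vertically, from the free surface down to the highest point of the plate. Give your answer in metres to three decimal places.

γ = 9.81 kN/m³.
A = π(0.875)² = 2.40528 m².
From F = γ·h_c·A, the centroid depth is h_c = 56.0/(9.81 × 2.40528) = 2.3733 m.
The centroid is at the centre, 0.875 m below the top of the plate, so the highest point sits at h_top = 2.3733 − 0.875 = 1.4983 m below the surface.

d_top ≈ 1.498 m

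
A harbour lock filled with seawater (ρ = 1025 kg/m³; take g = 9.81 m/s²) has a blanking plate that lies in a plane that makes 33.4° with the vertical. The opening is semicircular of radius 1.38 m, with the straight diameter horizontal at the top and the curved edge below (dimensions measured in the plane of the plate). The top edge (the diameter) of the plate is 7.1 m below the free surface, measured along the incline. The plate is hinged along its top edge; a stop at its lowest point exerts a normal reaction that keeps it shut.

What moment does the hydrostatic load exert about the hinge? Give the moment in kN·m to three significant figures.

M ≈ 116 kN·m

γ = ρg = 1025 × 9.81 / 1000 = 10.05525 kN/m³.
The plate makes 33.4° with the vertical, i.e. θ = 90° − 33.4° = 56.6° to the horizontal. Measuring y along the incline from the free-surface line, vertical depth h = y·sinθ with sinθ = 0.834848.
The centroid of a semicircle lies 4r/(3π) = 0.58569 m from the diameter, here below the top edge, so y_c = 7.1 + 0.58569 = 7.68569 m and h_c = 7.68569 × 0.834848 = 6.41638 m.
A = πr²/2 = π × 1.38²/2 = 2.99142 m².
Resultant F = γ·h_c·A = 10.05525 × 6.41638 × 2.99142 = 193.001 kN.
I_c = (π/8 − 8/(9π))·r⁴ = 0.109757 × 1.38⁴ = 0.39806 m⁴.
Centre of pressure: y_p = y_c + I_c/(y_c·A) = 7.68569 + 0.39806/(7.68569 × 2.99142) = 7.68569 + 0.0173136 = 7.703 m along the plane.
The resultant acts 0.58569 + 0.0173136 = 0.603004 m (along the plate) below the hinge at the top edge, so the moment about the hinge is M = F × 0.603004 = 193.001 × 0.603004 = 116.38 kN·m.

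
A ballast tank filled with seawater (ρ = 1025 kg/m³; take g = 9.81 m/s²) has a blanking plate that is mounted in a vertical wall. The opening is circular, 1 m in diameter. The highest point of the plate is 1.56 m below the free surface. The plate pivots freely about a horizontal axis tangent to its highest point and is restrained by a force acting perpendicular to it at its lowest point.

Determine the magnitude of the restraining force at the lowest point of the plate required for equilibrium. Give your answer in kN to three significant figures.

P ≈ 8.63 kN

γ = ρg = 1025 × 9.81 / 1000 = 10.05525 kN/m³.
The centroid is at the centre, 0.5 m below the top of the plate, so the centroid depth is h_c = 1.56 + 0.5 = 2.06 m.
A = π(0.5)² = 0.785398 m².
Resultant F = γ·h_c·A = 10.05525 × 2.06 × 0.785398 = 16.2686 kN.
I_c = πr⁴/4 = π × 0.5⁴/4 = 0.0490874 m⁴.
Centre of pressure: y_p = y_c + I_c/(y_c·A) = 2.06 + 0.0490874/(2.06 × 0.785398) = 2.06 + 0.0303398 = 2.09034 m along the plane.
The resultant acts 0.5 + 0.0303398 = 0.53034 m (along the plate) below the hinge at the top edge, so the moment about the hinge is M = F × 0.53034 = 16.2686 × 0.53034 = 8.62789 kN·m.
A normal force at the bottom, 1 m from the hinge, must supply this moment: P = 8.62789/1 = 8.62789 kN.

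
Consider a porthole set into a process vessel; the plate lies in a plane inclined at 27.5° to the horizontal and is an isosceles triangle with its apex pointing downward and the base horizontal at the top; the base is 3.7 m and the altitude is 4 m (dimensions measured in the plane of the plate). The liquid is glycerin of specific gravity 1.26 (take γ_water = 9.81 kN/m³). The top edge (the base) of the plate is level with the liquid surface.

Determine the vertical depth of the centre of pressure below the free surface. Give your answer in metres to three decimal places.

γ = 1.26 × 9.81 = 12.3606 kN/m³.
Let θ = 27.5° be the plate's angle to the horizontal; measure y along the incline from where the plane meets the free surface. Vertical depth h = y·sinθ with sinθ = 0.461749.
With the apex down, the centroid sits h/3 = 4/3 = 1.33333 m below the base (the top edge), so y_c = 1.33333 m and h_c = 1.33333 × 0.461749 = 0.615664 m.
A = ½ × 3.7 × 4 = 7.4 m².
Resultant F = γ·h_c·A = 12.3606 × 0.615664 × 7.4 = 56.3138 kN.
I_c = b·h³/36 = 3.7 × 4³/36 = 6.57778 m⁴.
Centre of pressure: y_p = y_c + I_c/(y_c·A) = 1.33333 + 6.57778/(1.33333 × 7.4) = 1.33333 + 0.666669 = 2 m along the plane.
Vertically, h_p = y_p·sinθ = 2 × 0.461749 = 0.923498 m.

h_p = 0.923 m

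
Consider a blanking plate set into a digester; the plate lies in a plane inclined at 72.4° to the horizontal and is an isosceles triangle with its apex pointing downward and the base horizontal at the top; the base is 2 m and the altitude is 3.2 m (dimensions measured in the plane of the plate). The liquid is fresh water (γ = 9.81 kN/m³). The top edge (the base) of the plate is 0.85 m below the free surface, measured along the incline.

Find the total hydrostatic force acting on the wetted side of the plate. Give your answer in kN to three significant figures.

F ≈ 57.4 kN

γ = 9.81 kN/m³.
Let θ = 72.4° be the plate's angle to the horizontal; measure y along the incline from where the plane meets the free surface. Vertical depth h = y·sinθ with sinθ = 0.953191.
With the apex down, the centroid sits h/3 = 3.2/3 = 1.06667 m below the base (the top edge), so y_c = 0.85 + 1.06667 = 1.91667 m and h_c = 1.91667 × 0.953191 = 1.82695 m.
A = ½ × 2 × 3.2 = 3.2 m².
Resultant F = γ·h_c·A = 9.81 × 1.82695 × 3.2 = 57.3516 kN.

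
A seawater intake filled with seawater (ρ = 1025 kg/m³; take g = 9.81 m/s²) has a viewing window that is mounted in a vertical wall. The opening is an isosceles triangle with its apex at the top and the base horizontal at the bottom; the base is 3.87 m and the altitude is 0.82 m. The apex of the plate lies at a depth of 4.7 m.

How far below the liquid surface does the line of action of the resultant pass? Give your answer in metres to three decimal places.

h_p = 5.254 m

γ = ρg = 1025 × 9.81 / 1000 = 10.05525 kN/m³.
With the apex up, the centroid sits 2h/3 = 2 × 0.82/3 = 0.546667 m below the apex, so the centroid depth is h_c = 4.7 + 0.546667 = 5.24667 m.
A = ½ × 3.87 × 0.82 = 1.5867 m².
Resultant F = γ·h_c·A = 10.05525 × 5.24667 × 1.5867 = 83.7089 kN.
I_c = b·h³/36 = 3.87 × 0.82³/36 = 0.0592721 m⁴.
Centre of pressure: y_p = y_c + I_c/(y_c·A) = 5.24667 + 0.0592721/(5.24667 × 1.5867) = 5.24667 + 0.00711986 = 5.25379 m along the plane.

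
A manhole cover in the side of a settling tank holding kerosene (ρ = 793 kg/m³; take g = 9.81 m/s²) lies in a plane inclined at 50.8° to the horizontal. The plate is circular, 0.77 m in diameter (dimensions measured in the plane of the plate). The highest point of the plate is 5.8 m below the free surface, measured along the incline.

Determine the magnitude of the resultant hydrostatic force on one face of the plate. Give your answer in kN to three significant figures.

γ = ρg = 793 × 9.81 / 1000 = 7.77933 kN/m³.
Let θ = 50.8° be the plate's angle to the horizontal; measure y along the incline from where the plane meets the free surface. Vertical depth h = y·sinθ with sinθ = 0.774944.
The centroid is at the centre, 0.385 m below the top of the plate, so y_c = 5.8 + 0.385 = 6.185 m and h_c = 6.185 × 0.774944 = 4.79303 m.
A = π(0.385)² = 0.465663 m².
Resultant F = γ·h_c·A = 7.77933 × 4.79303 × 0.465663 = 17.363 kN.

F ≈ 17.4 kN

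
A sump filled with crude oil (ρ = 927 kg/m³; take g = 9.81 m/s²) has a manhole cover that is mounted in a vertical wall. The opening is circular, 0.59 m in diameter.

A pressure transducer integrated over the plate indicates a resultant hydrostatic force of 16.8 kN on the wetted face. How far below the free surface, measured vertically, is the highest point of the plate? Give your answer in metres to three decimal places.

γ = ρg = 927 × 9.81 / 1000 = 9.09387 kN/m³.
A = π(0.295)² = 0.273397 m².
From F = γ·h_c·A, the centroid depth is h_c = 16.8/(9.09387 × 0.273397) = 6.7572 m.
The centroid is at the centre, 0.295 m below the top of the plate, so the highest point sits at h_top = 6.7572 − 0.295 = 6.4622 m below the surface.

d_top ≈ 6.462 m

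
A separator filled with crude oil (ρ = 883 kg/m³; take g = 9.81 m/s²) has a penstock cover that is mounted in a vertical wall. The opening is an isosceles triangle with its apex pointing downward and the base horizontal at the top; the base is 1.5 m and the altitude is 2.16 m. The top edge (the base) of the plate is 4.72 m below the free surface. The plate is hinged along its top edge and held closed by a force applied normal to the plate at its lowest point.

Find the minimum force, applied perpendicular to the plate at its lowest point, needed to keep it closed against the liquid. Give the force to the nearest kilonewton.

γ = ρg = 883 × 9.81 / 1000 = 8.66223 kN/m³.
With the apex down, the centroid sits h/3 = 2.16/3 = 0.72 m below the base (the top edge), so the centroid depth is h_c = 4.72 + 0.72 = 5.44 m.
A = ½ × 1.5 × 2.16 = 1.62 m².
Resultant F = γ·h_c·A = 8.66223 × 5.44 × 1.62 = 76.3385 kN.
I_c = b·h³/36 = 1.5 × 2.16³/36 = 0.419904 m⁴.
Centre of pressure: y_p = y_c + I_c/(y_c·A) = 5.44 + 0.419904/(5.44 × 1.62) = 5.44 + 0.0476471 = 5.48765 m along the plane.
The resultant acts 0.72 + 0.0476471 = 0.767647 m (along the plate) below the hinge at the top edge, so the moment about the hinge is M = F × 0.767647 = 76.3385 × 0.767647 = 58.601 kN·m.
A normal force at the bottom, 2.16 m from the hinge, must supply this moment: P = 58.601/2.16 = 27.1301 kN.

P ≈ 27 kN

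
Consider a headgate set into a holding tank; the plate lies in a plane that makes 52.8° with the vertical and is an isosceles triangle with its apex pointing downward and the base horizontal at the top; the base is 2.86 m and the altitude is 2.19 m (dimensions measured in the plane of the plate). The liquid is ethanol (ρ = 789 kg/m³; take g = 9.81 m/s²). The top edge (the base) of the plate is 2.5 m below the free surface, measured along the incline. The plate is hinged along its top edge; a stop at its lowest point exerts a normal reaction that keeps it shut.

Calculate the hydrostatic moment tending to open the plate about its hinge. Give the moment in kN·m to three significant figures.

M ≈ 38.5 kN·m

γ = ρg = 789 × 9.81 / 1000 = 7.74009 kN/m³.
The plate makes 52.8° with the vertical, i.e. θ = 90° − 52.8° = 37.2° to the horizontal. Measuring y along the incline from the free-surface line, vertical depth h = y·sinθ with sinθ = 0.604599.
With the apex down, the centroid sits h/3 = 2.19/3 = 0.73 m below the base (the top edge), so y_c = 2.5 + 0.73 = 3.23 m and h_c = 3.23 × 0.604599 = 1.95285 m.
A = ½ × 2.86 × 2.19 = 3.1317 m².
Resultant F = γ·h_c·A = 7.74009 × 1.95285 × 3.1317 = 47.3364 kN.
I_c = b·h³/36 = 2.86 × 2.19³/36 = 0.834441 m⁴.
Centre of pressure: y_p = y_c + I_c/(y_c·A) = 3.23 + 0.834441/(3.23 × 3.1317) = 3.23 + 0.0824922 = 3.31249 m along the plane.
The resultant acts 0.73 + 0.0824922 = 0.812492 m (along the plate) below the hinge at the top edge, so the moment about the hinge is M = F × 0.812492 = 47.3364 × 0.812492 = 38.4604 kN·m.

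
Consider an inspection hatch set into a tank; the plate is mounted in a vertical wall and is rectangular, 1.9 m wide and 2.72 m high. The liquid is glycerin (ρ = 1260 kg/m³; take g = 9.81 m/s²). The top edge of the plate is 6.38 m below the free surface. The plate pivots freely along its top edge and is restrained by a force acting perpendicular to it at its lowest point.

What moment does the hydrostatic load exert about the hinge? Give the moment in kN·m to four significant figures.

γ = ρg = 1260 × 9.81 / 1000 = 12.3606 kN/m³.
The centroid lies 2.72/2 = 1.36 m below the top edge, so the centroid depth is h_c = 6.38 + 1.36 = 7.74 m.
A = 1.9 × 2.72 = 5.168 m².
Resultant F = γ·h_c·A = 12.3606 × 7.74 × 5.168 = 494.428 kN.
I_c = b·h³/12 = 1.9 × 2.72³/12 = 3.18624 m⁴.
Centre of pressure: y_p = y_c + I_c/(y_c·A) = 7.74 + 3.18624/(7.74 × 5.168) = 7.74 + 0.0796554 = 7.81966 m along the plane.
The resultant acts 1.36 + 0.0796554 = 1.43966 m (along the plate) below the hinge at the top edge, so the moment about the hinge is M = F × 1.43966 = 494.428 × 1.43966 = 711.808 kN·m.

M ≈ 711.8 kN·m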